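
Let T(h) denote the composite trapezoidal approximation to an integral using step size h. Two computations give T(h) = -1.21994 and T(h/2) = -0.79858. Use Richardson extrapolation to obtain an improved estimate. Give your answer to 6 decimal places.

-0.658127

R = (4·T(h/2) − T(h)) / 3 = (4·(-0.79858) − (-1.21994))/3 = (-1.97438)/3 = -0.658127.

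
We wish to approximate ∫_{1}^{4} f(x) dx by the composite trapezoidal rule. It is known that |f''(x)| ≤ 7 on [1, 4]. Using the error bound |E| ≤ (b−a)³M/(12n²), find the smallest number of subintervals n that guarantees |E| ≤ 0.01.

Need 189/(12n²) ≤ 0.01.
n² ≥ 189/(12·0.01) = 1575 ⇒ n ≥ 39.6863, so the smallest n is 40.

40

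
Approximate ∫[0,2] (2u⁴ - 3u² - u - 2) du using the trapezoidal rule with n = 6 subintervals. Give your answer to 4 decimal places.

h = (2 − 0)/6 = 0.333333.
Nodes u₀,…,u₆ = 0, 0.333333, 0.666667, 1, 1.333333, 1.666667, 2.
f(u) = 2u⁴ - 3u² - u - 2: f₀=-2, f₁=-2.641975, f₂=-3.604938, f₃=-4, f₄=-2.345679, f₅=3.432099, f₆=16.
(h/2)·[f₀ + 2f₁ + 2f₂ + 2f₃ + 2f₄ + 2f₅ + f₆] = 0.166667·(-4.320988) = -0.7202.

-0.7202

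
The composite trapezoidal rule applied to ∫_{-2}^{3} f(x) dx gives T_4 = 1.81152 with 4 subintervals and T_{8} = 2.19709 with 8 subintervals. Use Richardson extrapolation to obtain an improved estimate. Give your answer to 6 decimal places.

2.325613

R = (4·T_{8} − T_4) / 3 = (4·2.19709 − 1.81152)/3 = (6.97684)/3 = 2.325613.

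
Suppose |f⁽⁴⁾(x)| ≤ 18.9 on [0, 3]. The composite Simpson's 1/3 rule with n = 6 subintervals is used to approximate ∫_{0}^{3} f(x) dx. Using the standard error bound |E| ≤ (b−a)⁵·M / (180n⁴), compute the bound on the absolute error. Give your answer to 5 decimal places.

0.01969

|E| ≤ (3)⁵·18.9 / (180·6⁴) = 4592.7/233280 = 0.01969.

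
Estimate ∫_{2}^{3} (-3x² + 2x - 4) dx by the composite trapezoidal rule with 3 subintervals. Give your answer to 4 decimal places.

-18.0556

h = (3 − 2)/3 = 0.333333.
Nodes x₀,…,x₃ = 2, 2.333333, 2.666667, 3.
f(x) = -3x² + 2x - 4: f₀=-12, f₁=-15.666667, f₂=-20, f₃=-25.
(h/2)·[f₀ + 2f₁ + 2f₂ + f₃] = 0.166667·(-108.333333) = -18.0556.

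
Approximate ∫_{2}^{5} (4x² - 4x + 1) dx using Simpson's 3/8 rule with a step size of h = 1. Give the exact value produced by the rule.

117

h = (5 − 2)/3 = 1.
Nodes x₀,…,x₃ = 2, 3, 4, 5.
f(x) = 4x² - 4x + 1: f₀=9, f₁=25, f₂=49, f₃=81.
(3h/8)·[f₀ + 3f₁ + 3f₂ + f₃] = 0.375·(312) = 117.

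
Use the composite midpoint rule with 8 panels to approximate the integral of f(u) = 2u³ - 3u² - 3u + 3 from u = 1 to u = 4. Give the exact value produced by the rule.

h = (4 − 1)/8 = 0.375.
Midpoints m₁,…,m₈ = 1.1875, 1.5625, 1.9375, 2.3125, 2.6875, 3.0625, 3.4375, 3.8125.
f(m₁)=-1.44384765625, f(m₂)=-1.38232421875, f(m₃)=0.47216796875, f(m₄)=4.75244140625, f(m₅)=12.09130859375, f(m₆)=23.12158203125, f(m₇)=38.47607421875, f(m₈)=58.78759765625.
h·[f(m₁) + f(m₂) + f(m₃) + f(m₄) + f(m₅) + f(m₆) + f(m₇) + f(m₈)] = 0.375·(134.875) = 50.578125.

50.578125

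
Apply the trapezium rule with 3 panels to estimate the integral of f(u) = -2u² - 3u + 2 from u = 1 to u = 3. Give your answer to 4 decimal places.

-25.6296

h = (3 − 1)/3 = 0.666667.
Nodes u₀,…,u₃ = 1, 1.666667, 2.333333, 3.
f(u) = -2u² - 3u + 2: f₀=-3, f₁=-8.555556, f₂=-15.888889, f₃=-25.
(h/2)·[f₀ + 2f₁ + 2f₂ + f₃] = 0.333333·(-76.888889) = -25.6296.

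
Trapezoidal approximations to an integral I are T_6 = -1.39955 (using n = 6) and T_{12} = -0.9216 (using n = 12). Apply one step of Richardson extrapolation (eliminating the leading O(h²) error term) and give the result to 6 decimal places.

R = (4·T_{12} − T_6) / 3 = (4·(-0.9216) − (-1.39955))/3 = (-2.28685)/3 = -0.762283.

-0.762283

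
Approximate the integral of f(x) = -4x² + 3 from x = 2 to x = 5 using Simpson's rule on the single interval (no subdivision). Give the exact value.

S = (b−a)/6 · [f(2) + 4f(3.5) + f(5)] = 0.5·[(-13) + 4·(-46) + (-97)] = -147.

-147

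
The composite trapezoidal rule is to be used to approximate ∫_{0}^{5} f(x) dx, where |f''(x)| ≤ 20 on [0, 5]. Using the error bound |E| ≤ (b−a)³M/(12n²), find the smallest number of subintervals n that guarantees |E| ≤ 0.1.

Need 2500/(12n²) ≤ 0.1.
n² ≥ 2500/(12·0.1) = 2083.33 ⇒ n ≥ 45.6435, so the smallest n is 46.

46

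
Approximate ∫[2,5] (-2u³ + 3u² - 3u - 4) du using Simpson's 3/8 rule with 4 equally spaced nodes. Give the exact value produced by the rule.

-231

h = (5 − 2)/3 = 1.
Nodes u₀,…,u₃ = 2, 3, 4, 5.
f(u) = -2u³ + 3u² - 3u - 4: f₀=-14, f₁=-40, f₂=-96, f₃=-194.
(3h/8)·[f₀ + 3f₁ + 3f₂ + f₃] = 0.375·(-616) = -231.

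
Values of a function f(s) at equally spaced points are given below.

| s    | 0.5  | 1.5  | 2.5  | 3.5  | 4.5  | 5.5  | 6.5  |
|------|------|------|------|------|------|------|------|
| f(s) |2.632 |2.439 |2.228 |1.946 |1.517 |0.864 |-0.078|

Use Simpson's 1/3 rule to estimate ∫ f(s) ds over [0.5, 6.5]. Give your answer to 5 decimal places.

10.34667

h = 1, n = 6.
(h/3)·[y₀ + 4y₁ + 2y₂ + 4y₃ + 2y₄ + 4y₅ + y₆] = 0.333333·(31.040) = 10.34667.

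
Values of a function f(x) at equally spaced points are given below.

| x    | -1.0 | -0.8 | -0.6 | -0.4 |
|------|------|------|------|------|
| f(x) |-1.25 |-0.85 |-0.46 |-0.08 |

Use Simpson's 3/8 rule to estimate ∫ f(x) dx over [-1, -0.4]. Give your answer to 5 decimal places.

-0.39450

h = 0.2, n = 3.
(3h/8)·[y₀ + 3y₁ + 3y₂ + y₃] = 0.075·(-5.26) = -0.39450.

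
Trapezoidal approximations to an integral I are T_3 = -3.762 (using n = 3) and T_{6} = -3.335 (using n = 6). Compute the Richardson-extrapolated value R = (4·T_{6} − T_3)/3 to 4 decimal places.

R = (4·T_{6} − T_3) / 3 = (4·(-3.335) − (-3.762))/3 = (-9.578)/3 = -3.1927.

-3.1927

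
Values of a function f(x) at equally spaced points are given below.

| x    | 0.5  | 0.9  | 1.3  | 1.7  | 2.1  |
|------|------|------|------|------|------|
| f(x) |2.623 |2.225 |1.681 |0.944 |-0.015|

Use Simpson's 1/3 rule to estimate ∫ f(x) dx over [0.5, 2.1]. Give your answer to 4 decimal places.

2.4861

h = 0.4, n = 4.
(h/3)·[y₀ + 4y₁ + 2y₂ + 4y₃ + y₄] = 0.133333·(18.646) = 2.4861.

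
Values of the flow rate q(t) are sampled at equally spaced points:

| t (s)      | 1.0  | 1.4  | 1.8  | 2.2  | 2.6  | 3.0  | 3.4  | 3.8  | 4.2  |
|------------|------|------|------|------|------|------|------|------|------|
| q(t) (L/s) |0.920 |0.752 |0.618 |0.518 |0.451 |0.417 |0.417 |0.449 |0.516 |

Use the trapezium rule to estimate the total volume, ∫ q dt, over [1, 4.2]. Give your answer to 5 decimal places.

h = 0.4, n = 8.
(h/2)·[y₀ + 2y₁ + 2y₂ + 2y₃ + 2y₄ + 2y₅ + 2y₆ + 2y₇ + y₈] = 0.2·(8.680) = 1.73600.

1.73600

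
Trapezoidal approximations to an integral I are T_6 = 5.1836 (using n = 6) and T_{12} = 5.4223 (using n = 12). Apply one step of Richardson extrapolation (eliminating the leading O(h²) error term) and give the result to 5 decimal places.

5.50187

R = (4·T_{12} − T_6) / 3 = (4·5.4223 − 5.1836)/3 = (16.5056)/3 = 5.50187.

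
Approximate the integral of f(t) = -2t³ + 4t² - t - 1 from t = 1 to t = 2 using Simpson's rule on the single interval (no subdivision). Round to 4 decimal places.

S = (b−a)/6 · [f(1) + 4f(1.5) + f(2)] = 0.166667·[0 + 4·(-0.25) + (-3)] = -0.6667.

-0.6667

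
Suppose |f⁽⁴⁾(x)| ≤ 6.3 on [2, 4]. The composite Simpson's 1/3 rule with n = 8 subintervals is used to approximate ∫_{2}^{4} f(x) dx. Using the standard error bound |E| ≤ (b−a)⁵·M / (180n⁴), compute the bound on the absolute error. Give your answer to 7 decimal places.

|E| ≤ (2)⁵·6.3 / (180·8⁴) = 201.6/737280 = 0.0002734.

0.0002734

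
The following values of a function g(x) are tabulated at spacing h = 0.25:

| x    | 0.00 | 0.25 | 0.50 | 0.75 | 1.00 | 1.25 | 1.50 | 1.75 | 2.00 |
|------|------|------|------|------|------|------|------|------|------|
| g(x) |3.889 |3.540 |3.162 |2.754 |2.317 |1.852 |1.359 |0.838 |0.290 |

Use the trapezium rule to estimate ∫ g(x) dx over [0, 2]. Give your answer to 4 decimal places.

4.4779

h = 0.25, n = 8.
(h/2)·[y₀ + 2y₁ + 2y₂ + 2y₃ + 2y₄ + 2y₅ + 2y₆ + 2y₇ + y₈] = 0.125·(35.823) = 4.4779.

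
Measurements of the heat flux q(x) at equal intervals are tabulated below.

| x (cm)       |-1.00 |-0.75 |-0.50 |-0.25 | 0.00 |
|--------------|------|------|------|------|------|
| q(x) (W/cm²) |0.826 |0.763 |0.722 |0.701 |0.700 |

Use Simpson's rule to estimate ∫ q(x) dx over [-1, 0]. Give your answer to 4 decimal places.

h = 0.25, n = 4.
(h/3)·[y₀ + 4y₁ + 2y₂ + 4y₃ + y₄] = 0.083333·(8.826) = 0.7355.

0.7355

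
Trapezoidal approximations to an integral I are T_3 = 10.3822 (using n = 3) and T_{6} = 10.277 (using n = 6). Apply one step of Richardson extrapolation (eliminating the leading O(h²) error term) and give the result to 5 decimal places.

10.24193

R = (4·T_{6} − T_3) / 3 = (4·10.277 − 10.3822)/3 = (30.7258)/3 = 10.24193.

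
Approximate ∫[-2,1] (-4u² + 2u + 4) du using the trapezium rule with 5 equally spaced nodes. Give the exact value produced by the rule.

h = (1 − (-2))/4 = 0.75.
Nodes u₀,…,u₄ = -2, -1.25, -0.5, 0.25, 1.
f(u) = -4u² + 2u + 4: f₀=-16, f₁=-4.75, f₂=2, f₃=4.25, f₄=2.
(h/2)·[f₀ + 2f₁ + 2f₂ + 2f₃ + f₄] = 0.375·(-11) = -4.125.

-4.125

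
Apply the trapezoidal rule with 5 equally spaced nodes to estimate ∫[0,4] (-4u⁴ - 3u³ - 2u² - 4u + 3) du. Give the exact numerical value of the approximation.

h = (4 − 0)/4 = 1.
Nodes u₀,…,u₄ = 0, 1, 2, 3, 4.
f(u) = -4u⁴ - 3u³ - 2u² - 4u + 3: f₀=3, f₁=-10, f₂=-101, f₃=-432, f₄=-1261.
(h/2)·[f₀ + 2f₁ + 2f₂ + 2f₃ + f₄] = 0.5·(-2344) = -1172.

-1172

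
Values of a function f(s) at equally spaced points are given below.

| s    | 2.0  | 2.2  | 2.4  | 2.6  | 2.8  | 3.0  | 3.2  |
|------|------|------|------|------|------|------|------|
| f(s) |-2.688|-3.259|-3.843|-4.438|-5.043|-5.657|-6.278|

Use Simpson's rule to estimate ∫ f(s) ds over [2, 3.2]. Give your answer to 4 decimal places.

h = 0.2, n = 6.
(h/3)·[y₀ + 4y₁ + 2y₂ + 4y₃ + 2y₄ + 4y₅ + y₆] = 0.066667·(-80.154) = -5.3436.

-5.3436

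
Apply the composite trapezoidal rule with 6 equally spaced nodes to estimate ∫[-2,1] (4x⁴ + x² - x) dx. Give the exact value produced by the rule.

35.34816

h = (1 − (-2))/5 = 0.6.
Nodes x₀,…,x₅ = -2, -1.4, -0.8, -0.2, 0.4, 1.
f(x) = 4x⁴ + x² - x: f₀=70, f₁=18.7264, f₂=3.0784, f₃=0.2464, f₄=-0.1376, f₅=4.
(h/2)·[f₀ + 2f₁ + 2f₂ + 2f₃ + 2f₄ + f₅] = 0.3·(117.8272) = 35.34816.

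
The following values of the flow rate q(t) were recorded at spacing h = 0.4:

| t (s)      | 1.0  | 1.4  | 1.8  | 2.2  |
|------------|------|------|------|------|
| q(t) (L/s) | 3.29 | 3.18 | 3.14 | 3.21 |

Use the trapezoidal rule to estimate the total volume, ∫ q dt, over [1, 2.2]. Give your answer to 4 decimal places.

h = 0.4, n = 3.
(h/2)·[y₀ + 2y₁ + 2y₂ + y₃] = 0.2·(19.14) = 3.8280.

3.8280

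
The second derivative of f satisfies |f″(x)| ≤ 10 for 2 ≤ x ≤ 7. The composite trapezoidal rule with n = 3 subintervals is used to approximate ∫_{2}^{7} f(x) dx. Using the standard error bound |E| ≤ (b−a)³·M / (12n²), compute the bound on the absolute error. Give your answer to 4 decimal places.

11.5741

|E| ≤ (5)³·10 / (12·3²) = 1250/108 = 11.5741.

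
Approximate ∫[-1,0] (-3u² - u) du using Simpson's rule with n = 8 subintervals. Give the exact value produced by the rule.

-0.5

h = (0 − (-1))/8 = 0.125.
Nodes u₀,…,u₈ = -1, -0.875, -0.75, -0.625, -0.5, -0.375, -0.25, -0.125, 0.
f(u) = -3u² - u: f₀=-2, f₁=-1.421875, f₂=-0.9375, f₃=-0.546875, f₄=-0.25, f₅=-0.046875, f₆=0.0625, f₇=0.078125, f₈=0.
(h/3)·[f₀ + 4f₁ + 2f₂ + 4f₃ + 2f₄ + 4f₅ + 2f₆ + 4f₇ + f₈] = 0.041667·(-12) = -0.5.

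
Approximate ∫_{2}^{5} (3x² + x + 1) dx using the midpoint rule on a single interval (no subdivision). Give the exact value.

M = (b−a)·f(3.5) = 3·(41.25) = 123.75.

123.75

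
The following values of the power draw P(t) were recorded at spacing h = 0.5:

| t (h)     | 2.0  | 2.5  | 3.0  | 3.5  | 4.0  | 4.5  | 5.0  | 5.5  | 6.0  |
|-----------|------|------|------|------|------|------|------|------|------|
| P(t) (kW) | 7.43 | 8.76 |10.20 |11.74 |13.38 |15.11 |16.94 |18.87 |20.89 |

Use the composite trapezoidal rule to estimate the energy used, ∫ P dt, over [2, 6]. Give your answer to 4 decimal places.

54.5800

h = 0.5, n = 8.
(h/2)·[y₀ + 2y₁ + 2y₂ + 2y₃ + 2y₄ + 2y₅ + 2y₆ + 2y₇ + y₈] = 0.25·(218.32) = 54.5800.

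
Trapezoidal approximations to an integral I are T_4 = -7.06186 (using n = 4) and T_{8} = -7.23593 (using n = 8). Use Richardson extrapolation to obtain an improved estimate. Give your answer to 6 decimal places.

R = (4·T_{8} − T_4) / 3 = (4·(-7.23593) − (-7.06186))/3 = (-21.88186)/3 = -7.293953.

-7.293953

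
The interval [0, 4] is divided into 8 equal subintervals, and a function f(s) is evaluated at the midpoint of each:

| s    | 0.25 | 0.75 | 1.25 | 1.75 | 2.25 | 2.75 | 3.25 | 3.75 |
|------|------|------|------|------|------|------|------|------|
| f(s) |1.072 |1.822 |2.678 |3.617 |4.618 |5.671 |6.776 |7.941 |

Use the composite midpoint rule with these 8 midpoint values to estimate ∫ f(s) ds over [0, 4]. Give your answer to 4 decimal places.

17.0975

h = 0.5, n = 8.
h·[y(m₁) + y(m₂) + y(m₃) + y(m₄) + y(m₅) + y(m₆) + y(m₇) + y(m₈)] = 0.5·(34.195) = 17.0975.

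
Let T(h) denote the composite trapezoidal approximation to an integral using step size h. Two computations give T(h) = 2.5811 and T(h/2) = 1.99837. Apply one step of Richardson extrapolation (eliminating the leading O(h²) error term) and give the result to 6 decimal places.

R = (4·T(h/2) − T(h)) / 3 = (4·1.99837 − 2.5811)/3 = (5.41238)/3 = 1.804127.

1.804127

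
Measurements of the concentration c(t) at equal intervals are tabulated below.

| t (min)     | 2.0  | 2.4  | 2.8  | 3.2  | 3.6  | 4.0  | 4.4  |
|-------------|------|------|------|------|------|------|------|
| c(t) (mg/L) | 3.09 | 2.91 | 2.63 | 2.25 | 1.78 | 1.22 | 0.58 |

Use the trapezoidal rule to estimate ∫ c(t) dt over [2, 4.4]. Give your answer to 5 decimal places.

h = 0.4, n = 6.
(h/2)·[y₀ + 2y₁ + 2y₂ + 2y₃ + 2y₄ + 2y₅ + y₆] = 0.2·(25.25) = 5.05000.

5.05000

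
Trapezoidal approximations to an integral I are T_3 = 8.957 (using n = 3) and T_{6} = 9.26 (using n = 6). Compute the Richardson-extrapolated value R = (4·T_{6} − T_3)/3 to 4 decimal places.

R = (4·T_{6} − T_3) / 3 = (4·9.26 − 8.957)/3 = (28.083)/3 = 9.3610.

9.3610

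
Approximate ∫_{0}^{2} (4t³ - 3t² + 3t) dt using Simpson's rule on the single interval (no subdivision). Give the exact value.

14

S = (b−a)/6 · [f(0) + 4f(1) + f(2)] = 0.333333·[0 + 4·4 + 26] = 14.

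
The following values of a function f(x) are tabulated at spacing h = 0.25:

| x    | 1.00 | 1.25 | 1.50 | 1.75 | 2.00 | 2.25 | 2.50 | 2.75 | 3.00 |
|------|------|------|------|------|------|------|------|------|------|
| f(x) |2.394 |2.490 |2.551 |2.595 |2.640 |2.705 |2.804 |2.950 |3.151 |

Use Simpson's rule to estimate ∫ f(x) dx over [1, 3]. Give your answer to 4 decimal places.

5.3746

h = 0.25, n = 8.
(h/3)·[y₀ + 4y₁ + 2y₂ + 4y₃ + 2y₄ + 4y₅ + 2y₆ + 4y₇ + y₈] = 0.083333·(64.495) = 5.3746.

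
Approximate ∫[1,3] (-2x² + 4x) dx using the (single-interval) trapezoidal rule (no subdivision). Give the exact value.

T = (b−a)/2 · [f(1) + f(3)] = 1·[2 + (-6)] = -4.

-4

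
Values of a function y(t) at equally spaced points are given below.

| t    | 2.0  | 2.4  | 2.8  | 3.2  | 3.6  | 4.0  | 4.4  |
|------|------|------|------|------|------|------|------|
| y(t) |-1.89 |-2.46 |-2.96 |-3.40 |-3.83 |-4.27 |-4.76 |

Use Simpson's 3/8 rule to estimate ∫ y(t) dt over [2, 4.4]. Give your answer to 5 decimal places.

-8.10150

h = 0.4, n = 6.
(3h/8)·[y₀ + 3y₁ + 3y₂ + 2y₃ + 3y₄ + 3y₅ + y₆] = 0.15·(-54.01) = -8.10150.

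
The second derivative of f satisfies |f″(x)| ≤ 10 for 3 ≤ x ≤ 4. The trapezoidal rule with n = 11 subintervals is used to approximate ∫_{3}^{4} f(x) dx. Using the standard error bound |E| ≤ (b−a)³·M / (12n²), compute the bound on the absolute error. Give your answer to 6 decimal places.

0.006887

|E| ≤ (1)³·10 / (12·11²) = 10/1452 = 0.006887.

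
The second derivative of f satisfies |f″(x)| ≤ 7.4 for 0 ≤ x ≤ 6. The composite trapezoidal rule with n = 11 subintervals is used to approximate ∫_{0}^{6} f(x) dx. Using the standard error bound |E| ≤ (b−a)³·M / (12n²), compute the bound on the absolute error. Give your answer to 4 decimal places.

1.1008

|E| ≤ (6)³·7.4 / (12·11²) = 1598.4/1452 = 1.1008.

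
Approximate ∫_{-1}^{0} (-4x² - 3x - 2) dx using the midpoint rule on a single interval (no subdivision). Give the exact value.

M = (b−a)·f(-0.5) = 1·(-1.5) = -1.5.

-1.5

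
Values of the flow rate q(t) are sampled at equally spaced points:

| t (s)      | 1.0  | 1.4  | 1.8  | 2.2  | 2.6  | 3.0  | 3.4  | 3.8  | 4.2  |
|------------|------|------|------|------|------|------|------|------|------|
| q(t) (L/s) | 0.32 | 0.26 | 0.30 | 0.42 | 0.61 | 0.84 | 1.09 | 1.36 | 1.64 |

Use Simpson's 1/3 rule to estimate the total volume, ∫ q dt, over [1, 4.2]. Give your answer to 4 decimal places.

2.3307

h = 0.4, n = 8.
(h/3)·[y₀ + 4y₁ + 2y₂ + 4y₃ + 2y₄ + 4y₅ + 2y₆ + 4y₇ + y₈] = 0.133333·(17.48) = 2.3307.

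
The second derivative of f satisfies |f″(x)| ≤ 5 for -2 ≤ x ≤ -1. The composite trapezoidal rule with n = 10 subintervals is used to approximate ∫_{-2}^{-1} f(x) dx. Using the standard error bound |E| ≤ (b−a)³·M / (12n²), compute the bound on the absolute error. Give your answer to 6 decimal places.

|E| ≤ (1)³·5 / (12·10²) = 5/1200 = 0.004167.

0.004167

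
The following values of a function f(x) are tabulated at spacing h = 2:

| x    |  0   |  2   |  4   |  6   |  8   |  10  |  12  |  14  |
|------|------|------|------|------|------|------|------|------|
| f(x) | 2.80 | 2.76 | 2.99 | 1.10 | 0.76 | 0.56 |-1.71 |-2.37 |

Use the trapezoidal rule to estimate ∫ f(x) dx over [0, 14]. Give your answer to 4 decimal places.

13.3500

h = 2, n = 7.
(h/2)·[y₀ + 2y₁ + 2y₂ + 2y₃ + 2y₄ + 2y₅ + 2y₆ + y₇] = 1·(13.35) = 13.3500.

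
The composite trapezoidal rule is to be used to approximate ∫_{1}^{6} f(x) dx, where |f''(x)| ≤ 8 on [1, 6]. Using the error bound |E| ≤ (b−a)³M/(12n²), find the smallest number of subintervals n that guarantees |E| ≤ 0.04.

Need 1000/(12n²) ≤ 0.04.
n² ≥ 1000/(12·0.04) = 2083.33 ⇒ n ≥ 45.6435, so the smallest n is 46.

46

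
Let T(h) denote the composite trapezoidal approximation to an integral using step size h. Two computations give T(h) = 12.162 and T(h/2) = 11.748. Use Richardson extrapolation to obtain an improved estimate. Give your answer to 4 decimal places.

11.6100

R = (4·T(h/2) − T(h)) / 3 = (4·11.748 − 12.162)/3 = (34.830)/3 = 11.6100.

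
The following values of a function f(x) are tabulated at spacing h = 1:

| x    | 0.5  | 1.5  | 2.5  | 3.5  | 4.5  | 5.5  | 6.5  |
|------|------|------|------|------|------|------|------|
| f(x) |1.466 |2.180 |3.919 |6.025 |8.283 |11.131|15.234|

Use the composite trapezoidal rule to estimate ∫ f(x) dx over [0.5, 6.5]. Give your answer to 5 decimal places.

h = 1, n = 6.
(h/2)·[y₀ + 2y₁ + 2y₂ + 2y₃ + 2y₄ + 2y₅ + y₆] = 0.5·(79.776) = 39.88800.

39.88800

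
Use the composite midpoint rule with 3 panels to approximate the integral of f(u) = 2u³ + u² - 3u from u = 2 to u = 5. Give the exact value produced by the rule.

h = (5 − 2)/3 = 1.
Midpoints m₁,…,m₃ = 2.5, 3.5, 4.5.
f(m₁)=30, f(m₂)=87.5, f(m₃)=189.
h·[f(m₁) + f(m₂) + f(m₃)] = 1·(306.5) = 306.5.

306.5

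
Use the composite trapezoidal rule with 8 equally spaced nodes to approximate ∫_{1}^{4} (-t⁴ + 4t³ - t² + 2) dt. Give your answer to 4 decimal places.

34.2095

h = (4 − 1)/7 = 0.428571.
Nodes t₀,…,t₇ = 1, 1.428571, 1.857143, 2.285714, 2.714286, 3.142857, 3.571429, 4.
f(t) = -t⁴ + 4t³ - t² + 2: f₀=4, f₁=7.456060, f₂=12.276551, f₃=17.246980, f₄=20.343190, f₅=18.731362, f₆=8.768013, f₇=-14.
(h/2)·[f₀ + 2f₁ + 2f₂ + 2f₃ + 2f₄ + 2f₅ + 2f₆ + f₇] = 0.214286·(159.644315) = 34.2095.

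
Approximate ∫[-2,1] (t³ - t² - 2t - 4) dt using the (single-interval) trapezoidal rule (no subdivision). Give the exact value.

-27

T = (b−a)/2 · [f(-2) + f(1)] = 1.5·[(-12) + (-6)] = -27.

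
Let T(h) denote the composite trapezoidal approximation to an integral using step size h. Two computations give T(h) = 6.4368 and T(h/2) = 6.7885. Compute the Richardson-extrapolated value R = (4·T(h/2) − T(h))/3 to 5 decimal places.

6.90573

R = (4·T(h/2) − T(h)) / 3 = (4·6.7885 − 6.4368)/3 = (20.7172)/3 = 6.90573.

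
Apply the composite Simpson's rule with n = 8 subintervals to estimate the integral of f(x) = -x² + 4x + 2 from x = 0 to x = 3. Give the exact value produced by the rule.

h = (3 − 0)/8 = 0.375.
Nodes x₀,…,x₈ = 0, 0.375, 0.75, 1.125, 1.5, 1.875, 2.25, 2.625, 3.
f(x) = -x² + 4x + 2: f₀=2, f₁=3.359375, f₂=4.4375, f₃=5.234375, f₄=5.75, f₅=5.984375, f₆=5.9375, f₇=5.609375, f₈=5.
(h/3)·[f₀ + 4f₁ + 2f₂ + 4f₃ + 2f₄ + 4f₅ + 2f₆ + 4f₇ + f₈] = 0.125·(120) = 15.

15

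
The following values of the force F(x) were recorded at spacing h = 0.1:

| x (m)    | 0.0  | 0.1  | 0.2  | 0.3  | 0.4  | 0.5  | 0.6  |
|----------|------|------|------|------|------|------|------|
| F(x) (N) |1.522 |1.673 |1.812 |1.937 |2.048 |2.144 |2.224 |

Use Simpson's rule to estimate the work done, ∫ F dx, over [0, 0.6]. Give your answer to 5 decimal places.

h = 0.1, n = 6.
(h/3)·[y₀ + 4y₁ + 2y₂ + 4y₃ + 2y₄ + 4y₅ + y₆] = 0.033333·(34.482) = 1.14940.

1.14940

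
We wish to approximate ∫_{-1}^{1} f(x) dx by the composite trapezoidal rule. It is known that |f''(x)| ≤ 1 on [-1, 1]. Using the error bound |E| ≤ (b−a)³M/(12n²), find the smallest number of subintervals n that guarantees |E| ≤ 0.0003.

48

Need 8/(12n²) ≤ 0.0003.
n² ≥ 8/(12·0.0003) = 2222.22 ⇒ n ≥ 47.1405, so the smallest n is 48.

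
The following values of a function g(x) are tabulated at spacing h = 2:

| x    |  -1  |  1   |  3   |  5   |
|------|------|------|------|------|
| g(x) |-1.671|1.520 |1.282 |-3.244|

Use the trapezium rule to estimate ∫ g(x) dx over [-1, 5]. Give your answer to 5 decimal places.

h = 2, n = 3.
(h/2)·[y₀ + 2y₁ + 2y₂ + y₃] = 1·(0.689) = 0.68900.

0.68900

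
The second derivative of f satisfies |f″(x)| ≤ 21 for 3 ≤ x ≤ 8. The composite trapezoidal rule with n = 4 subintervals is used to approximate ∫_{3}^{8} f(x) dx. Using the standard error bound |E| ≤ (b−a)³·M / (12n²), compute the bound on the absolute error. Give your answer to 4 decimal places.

13.6719

|E| ≤ (5)³·21 / (12·4²) = 2625/192 = 13.6719.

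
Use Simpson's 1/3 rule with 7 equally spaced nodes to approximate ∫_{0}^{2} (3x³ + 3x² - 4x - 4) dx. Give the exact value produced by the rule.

h = (2 − 0)/6 = 0.333333.
Nodes x₀,…,x₆ = 0, 0.333333, 0.666667, 1, 1.333333, 1.666667, 2.
f(x) = 3x³ + 3x² - 4x - 4: f₀=-4, f₁=-4.888889, f₂=-4.444444, f₃=-2, f₄=3.111111, f₅=11.555556, f₆=24.
(h/3)·[f₀ + 4f₁ + 2f₂ + 4f₃ + 2f₄ + 4f₅ + f₆] = 0.111111·(36) = 4.

4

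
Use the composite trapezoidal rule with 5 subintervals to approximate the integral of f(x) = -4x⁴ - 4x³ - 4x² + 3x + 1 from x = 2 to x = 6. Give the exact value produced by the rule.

-7899.99488

h = (6 − 2)/5 = 0.8.
Nodes x₀,…,x₅ = 2, 2.8, 3.6, 4.4, 5.2, 6.
f(x) = -4x⁴ - 4x³ - 4x² + 3x + 1: f₀=-105, f₁=-355.6304, f₂=-898.5104, f₃=-1903.2144, f₄=-3578.6384, f₅=-6173.
(h/2)·[f₀ + 2f₁ + 2f₂ + 2f₃ + 2f₄ + f₅] = 0.4·(-19749.9872) = -7899.99488.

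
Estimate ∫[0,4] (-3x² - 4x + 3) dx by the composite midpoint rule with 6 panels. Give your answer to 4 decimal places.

h = (4 − 0)/6 = 0.666667.
Midpoints m₁,…,m₆ = 0.333333, 1, 1.666667, 2.333333, 3, 3.666667.
f(m₁)=1.333333, f(m₂)=-4, f(m₃)=-12, f(m₄)=-22.666667, f(m₅)=-36, f(m₆)=-52.
h·[f(m₁) + f(m₂) + f(m₃) + f(m₄) + f(m₅) + f(m₆)] = 0.666667·(-125.333333) = -83.5556.

-83.5556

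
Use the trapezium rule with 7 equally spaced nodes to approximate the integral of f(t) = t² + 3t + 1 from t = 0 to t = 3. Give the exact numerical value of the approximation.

25.625

h = (3 − 0)/6 = 0.5.
Nodes t₀,…,t₆ = 0, 0.5, 1, 1.5, 2, 2.5, 3.
f(t) = t² + 3t + 1: f₀=1, f₁=2.75, f₂=5, f₃=7.75, f₄=11, f₅=14.75, f₆=19.
(h/2)·[f₀ + 2f₁ + 2f₂ + 2f₃ + 2f₄ + 2f₅ + f₆] = 0.25·(102.5) = 25.625.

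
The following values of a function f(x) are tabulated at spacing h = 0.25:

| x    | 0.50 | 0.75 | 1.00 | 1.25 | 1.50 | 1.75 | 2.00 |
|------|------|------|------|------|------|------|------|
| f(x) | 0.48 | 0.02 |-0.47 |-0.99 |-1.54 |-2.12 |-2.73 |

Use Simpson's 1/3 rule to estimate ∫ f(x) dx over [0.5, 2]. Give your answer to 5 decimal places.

-1.55250

h = 0.25, n = 6.
(h/3)·[y₀ + 4y₁ + 2y₂ + 4y₃ + 2y₄ + 4y₅ + y₆] = 0.083333·(-18.63) = -1.55250.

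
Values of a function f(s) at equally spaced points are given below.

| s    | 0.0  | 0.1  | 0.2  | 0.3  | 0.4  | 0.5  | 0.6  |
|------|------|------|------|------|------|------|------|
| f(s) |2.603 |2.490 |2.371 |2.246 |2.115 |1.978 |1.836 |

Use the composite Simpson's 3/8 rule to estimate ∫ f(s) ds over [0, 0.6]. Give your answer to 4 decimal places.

h = 0.1, n = 6.
(3h/8)·[y₀ + 3y₁ + 3y₂ + 2y₃ + 3y₄ + 3y₅ + y₆] = 0.0375·(35.793) = 1.3422.

1.3422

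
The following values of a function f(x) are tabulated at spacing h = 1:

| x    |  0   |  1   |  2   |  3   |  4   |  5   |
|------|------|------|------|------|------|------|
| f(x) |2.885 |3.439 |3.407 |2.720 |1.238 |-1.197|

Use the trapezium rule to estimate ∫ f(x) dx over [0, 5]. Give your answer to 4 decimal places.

11.6480

h = 1, n = 5.
(h/2)·[y₀ + 2y₁ + 2y₂ + 2y₃ + 2y₄ + y₅] = 0.5·(23.296) = 11.6480.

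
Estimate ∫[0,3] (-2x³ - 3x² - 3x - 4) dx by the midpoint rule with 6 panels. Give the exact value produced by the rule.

h = (3 − 0)/6 = 0.5.
Midpoints m₁,…,m₆ = 0.25, 0.75, 1.25, 1.75, 2.25, 2.75.
f(m₁)=-4.96875, f(m₂)=-8.78125, f(m₃)=-16.34375, f(m₄)=-29.15625, f(m₅)=-48.71875, f(m₆)=-76.53125.
h·[f(m₁) + f(m₂) + f(m₃) + f(m₄) + f(m₅) + f(m₆)] = 0.5·(-184.5) = -92.25.

-92.25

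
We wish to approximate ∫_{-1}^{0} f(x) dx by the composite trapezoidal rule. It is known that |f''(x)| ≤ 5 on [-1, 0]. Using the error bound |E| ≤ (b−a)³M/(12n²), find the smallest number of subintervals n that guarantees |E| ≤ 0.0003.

38

Need 5/(12n²) ≤ 0.0003.
n² ≥ 5/(12·0.0003) = 1388.89 ⇒ n ≥ 37.2678, so the smallest n is 38.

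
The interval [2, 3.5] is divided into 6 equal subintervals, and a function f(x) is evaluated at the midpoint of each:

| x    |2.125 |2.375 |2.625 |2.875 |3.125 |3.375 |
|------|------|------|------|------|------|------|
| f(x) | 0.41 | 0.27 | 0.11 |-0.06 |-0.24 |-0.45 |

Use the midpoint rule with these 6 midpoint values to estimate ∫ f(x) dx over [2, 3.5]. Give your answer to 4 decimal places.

0.0100

h = 0.25, n = 6.
h·[y(m₁) + y(m₂) + y(m₃) + y(m₄) + y(m₅) + y(m₆)] = 0.25·(0.04) = 0.0100.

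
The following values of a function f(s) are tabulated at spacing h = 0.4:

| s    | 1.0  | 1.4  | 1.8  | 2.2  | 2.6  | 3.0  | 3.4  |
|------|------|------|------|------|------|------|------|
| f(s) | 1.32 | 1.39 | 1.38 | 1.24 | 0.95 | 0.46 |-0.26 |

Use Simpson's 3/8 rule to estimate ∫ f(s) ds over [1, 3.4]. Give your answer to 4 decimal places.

h = 0.4, n = 6.
(3h/8)·[y₀ + 3y₁ + 3y₂ + 2y₃ + 3y₄ + 3y₅ + y₆] = 0.15·(16.08) = 2.4120.

2.4120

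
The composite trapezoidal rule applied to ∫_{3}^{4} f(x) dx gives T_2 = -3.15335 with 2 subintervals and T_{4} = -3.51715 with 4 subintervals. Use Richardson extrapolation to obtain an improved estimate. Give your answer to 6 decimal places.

-3.638417

R = (4·T_{4} − T_2) / 3 = (4·(-3.51715) − (-3.15335))/3 = (-10.91525)/3 = -3.638417.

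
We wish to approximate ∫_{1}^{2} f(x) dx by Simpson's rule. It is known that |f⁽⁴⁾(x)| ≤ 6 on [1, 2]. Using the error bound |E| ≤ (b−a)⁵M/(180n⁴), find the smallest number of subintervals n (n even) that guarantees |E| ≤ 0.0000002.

22

Need 6/(180n⁴) ≤ 0.0000002.
n⁴ ≥ 6/(180·0.0000002) = 166667 ⇒ n ≥ 20.2052, so the smallest even n is 22. (n must be even for Simpson's rule.)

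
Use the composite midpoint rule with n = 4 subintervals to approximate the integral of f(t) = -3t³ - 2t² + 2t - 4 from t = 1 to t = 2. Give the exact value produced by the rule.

h = (2 − 1)/4 = 0.25.
Midpoints m₁,…,m₄ = 1.125, 1.375, 1.625, 1.875.
f(m₁)=-8.552734375, f(m₂)=-12.830078125, f(m₃)=-18.904296875, f(m₄)=-27.056640625.
h·[f(m₁) + f(m₂) + f(m₃) + f(m₄)] = 0.25·(-67.34375) = -16.8359375.

-16.8359375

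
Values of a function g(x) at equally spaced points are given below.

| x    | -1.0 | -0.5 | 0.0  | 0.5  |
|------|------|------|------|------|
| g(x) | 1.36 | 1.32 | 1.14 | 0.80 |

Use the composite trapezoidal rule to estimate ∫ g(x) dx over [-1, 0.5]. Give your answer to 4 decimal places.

1.7700

h = 0.5, n = 3.
(h/2)·[y₀ + 2y₁ + 2y₂ + y₃] = 0.25·(7.08) = 1.7700.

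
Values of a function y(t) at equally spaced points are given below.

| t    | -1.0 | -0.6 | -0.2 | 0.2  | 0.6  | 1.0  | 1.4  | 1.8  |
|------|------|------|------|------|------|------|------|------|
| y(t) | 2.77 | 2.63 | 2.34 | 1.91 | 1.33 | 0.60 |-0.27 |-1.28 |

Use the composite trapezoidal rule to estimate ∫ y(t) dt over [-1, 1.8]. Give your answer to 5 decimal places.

h = 0.4, n = 7.
(h/2)·[y₀ + 2y₁ + 2y₂ + 2y₃ + 2y₄ + 2y₅ + 2y₆ + y₇] = 0.2·(18.57) = 3.71400.

3.71400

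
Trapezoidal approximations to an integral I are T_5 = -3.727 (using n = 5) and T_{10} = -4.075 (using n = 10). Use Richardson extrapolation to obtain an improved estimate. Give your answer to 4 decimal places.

R = (4·T_{10} − T_5) / 3 = (4·(-4.075) − (-3.727))/3 = (-12.573)/3 = -4.1910.

-4.1910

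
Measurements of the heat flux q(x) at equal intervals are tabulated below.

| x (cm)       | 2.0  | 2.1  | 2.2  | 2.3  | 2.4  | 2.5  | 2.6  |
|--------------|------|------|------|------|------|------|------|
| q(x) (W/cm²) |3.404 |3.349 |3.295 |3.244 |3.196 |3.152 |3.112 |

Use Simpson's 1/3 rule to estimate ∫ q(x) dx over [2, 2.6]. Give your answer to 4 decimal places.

h = 0.1, n = 6.
(h/3)·[y₀ + 4y₁ + 2y₂ + 4y₃ + 2y₄ + 4y₅ + y₆] = 0.033333·(58.478) = 1.9493.

1.9493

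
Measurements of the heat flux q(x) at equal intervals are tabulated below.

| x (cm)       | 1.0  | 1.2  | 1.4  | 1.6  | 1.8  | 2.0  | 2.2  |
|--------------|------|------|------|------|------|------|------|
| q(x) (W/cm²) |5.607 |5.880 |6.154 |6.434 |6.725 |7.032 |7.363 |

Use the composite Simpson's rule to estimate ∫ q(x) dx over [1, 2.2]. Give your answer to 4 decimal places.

h = 0.2, n = 6.
(h/3)·[y₀ + 4y₁ + 2y₂ + 4y₃ + 2y₄ + 4y₅ + y₆] = 0.066667·(116.112) = 7.7408.

7.7408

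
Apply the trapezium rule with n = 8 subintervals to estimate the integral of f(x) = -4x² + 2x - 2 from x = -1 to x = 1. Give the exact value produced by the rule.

h = (1 − (-1))/8 = 0.25.
Nodes x₀,…,x₈ = -1, -0.75, -0.5, -0.25, 0, 0.25, 0.5, 0.75, 1.
f(x) = -4x² + 2x - 2: f₀=-8, f₁=-5.75, f₂=-4, f₃=-2.75, f₄=-2, f₅=-1.75, f₆=-2, f₇=-2.75, f₈=-4.
(h/2)·[f₀ + 2f₁ + 2f₂ + 2f₃ + 2f₄ + 2f₅ + 2f₆ + 2f₇ + f₈] = 0.125·(-54) = -6.75.

-6.75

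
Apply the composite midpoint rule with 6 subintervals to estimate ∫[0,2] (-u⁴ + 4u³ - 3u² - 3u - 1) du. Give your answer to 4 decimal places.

-6.4192

h = (2 − 0)/6 = 0.333333.
Midpoints m₁,…,m₆ = 0.166667, 0.5, 0.833333, 1.166667, 1.5, 1.833333.
f(m₁)=-1.565586, f(m₂)=-2.8125, f(m₃)=-3.750772, f(m₄)=-4.084105, f(m₅)=-3.8125, f(m₆)=-3.232253.
h·[f(m₁) + f(m₂) + f(m₃) + f(m₄) + f(m₅) + f(m₆)] = 0.333333·(-19.257716) = -6.4192.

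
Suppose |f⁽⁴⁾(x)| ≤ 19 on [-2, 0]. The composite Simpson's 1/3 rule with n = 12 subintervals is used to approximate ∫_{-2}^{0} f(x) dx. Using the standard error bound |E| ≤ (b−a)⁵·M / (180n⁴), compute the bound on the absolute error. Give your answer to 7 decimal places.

0.0001629

|E| ≤ (2)⁵·19 / (180·12⁴) = 608/3732480 = 0.0001629.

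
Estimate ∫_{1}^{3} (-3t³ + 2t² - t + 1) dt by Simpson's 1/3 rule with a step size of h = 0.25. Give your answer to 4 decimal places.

h = (3 − 1)/8 = 0.25.
Nodes t₀,…,t₈ = 1, 1.25, 1.5, 1.75, 2, 2.25, 2.5, 2.75, 3.
f(t) = -3t³ + 2t² - t + 1: f₀=-1, f₁=-2.984375, f₂=-6.125, f₃=-10.703125, f₄=-17, f₅=-25.296875, f₆=-35.875, f₇=-49.015625, f₈=-65.
(h/3)·[f₀ + 4f₁ + 2f₂ + 4f₃ + 2f₄ + 4f₅ + 2f₆ + 4f₇ + f₈] = 0.083333·(-536) = -44.6667.

-44.6667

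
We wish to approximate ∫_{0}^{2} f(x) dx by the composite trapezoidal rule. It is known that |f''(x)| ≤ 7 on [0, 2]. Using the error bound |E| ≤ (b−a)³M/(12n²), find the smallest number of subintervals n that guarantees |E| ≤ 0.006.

Need 56/(12n²) ≤ 0.006.
n² ≥ 56/(12·0.006) = 777.778 ⇒ n ≥ 27.8887, so the smallest n is 28.

28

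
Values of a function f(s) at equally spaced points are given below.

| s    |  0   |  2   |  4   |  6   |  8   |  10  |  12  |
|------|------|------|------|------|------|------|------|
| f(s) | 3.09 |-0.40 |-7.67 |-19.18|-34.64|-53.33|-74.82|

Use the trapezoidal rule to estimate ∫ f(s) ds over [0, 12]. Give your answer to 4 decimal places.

h = 2, n = 6.
(h/2)·[y₀ + 2y₁ + 2y₂ + 2y₃ + 2y₄ + 2y₅ + y₆] = 1·(-302.17) = -302.1700.

-302.1700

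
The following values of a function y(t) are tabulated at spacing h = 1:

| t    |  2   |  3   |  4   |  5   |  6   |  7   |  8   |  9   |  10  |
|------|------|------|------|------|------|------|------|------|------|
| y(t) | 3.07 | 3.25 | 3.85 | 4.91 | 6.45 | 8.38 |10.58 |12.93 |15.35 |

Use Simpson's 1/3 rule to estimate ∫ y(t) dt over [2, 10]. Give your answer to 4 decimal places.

59.3533

h = 1, n = 8.
(h/3)·[y₀ + 4y₁ + 2y₂ + 4y₃ + 2y₄ + 4y₅ + 2y₆ + 4y₇ + y₈] = 0.333333·(178.06) = 59.3533.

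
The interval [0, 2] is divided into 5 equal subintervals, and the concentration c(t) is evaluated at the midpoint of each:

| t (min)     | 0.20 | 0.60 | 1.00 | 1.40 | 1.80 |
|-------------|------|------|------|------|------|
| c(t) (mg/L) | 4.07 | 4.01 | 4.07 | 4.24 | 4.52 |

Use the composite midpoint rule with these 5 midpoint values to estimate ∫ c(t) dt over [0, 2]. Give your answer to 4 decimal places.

8.3640

h = 0.4, n = 5.
h·[y(m₁) + y(m₂) + y(m₃) + y(m₄) + y(m₅)] = 0.4·(20.91) = 8.3640.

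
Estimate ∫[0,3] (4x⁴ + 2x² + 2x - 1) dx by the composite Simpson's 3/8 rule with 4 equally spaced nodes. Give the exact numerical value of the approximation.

h = (3 − 0)/3 = 1.
Nodes x₀,…,x₃ = 0, 1, 2, 3.
f(x) = 4x⁴ + 2x² + 2x - 1: f₀=-1, f₁=7, f₂=75, f₃=347.
(3h/8)·[f₀ + 3f₁ + 3f₂ + f₃] = 0.375·(592) = 222.

222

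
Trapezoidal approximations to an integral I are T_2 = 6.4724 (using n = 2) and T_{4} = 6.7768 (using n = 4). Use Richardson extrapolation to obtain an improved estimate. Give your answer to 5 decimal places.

R = (4·T_{4} − T_2) / 3 = (4·6.7768 − 6.4724)/3 = (20.6348)/3 = 6.87827.

6.87827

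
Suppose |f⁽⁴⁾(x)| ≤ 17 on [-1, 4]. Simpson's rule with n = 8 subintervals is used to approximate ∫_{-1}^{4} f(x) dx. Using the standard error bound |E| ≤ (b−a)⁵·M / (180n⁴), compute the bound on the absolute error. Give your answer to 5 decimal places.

|E| ≤ (5)⁵·17 / (180·8⁴) = 53125/737280 = 0.07206.

0.07206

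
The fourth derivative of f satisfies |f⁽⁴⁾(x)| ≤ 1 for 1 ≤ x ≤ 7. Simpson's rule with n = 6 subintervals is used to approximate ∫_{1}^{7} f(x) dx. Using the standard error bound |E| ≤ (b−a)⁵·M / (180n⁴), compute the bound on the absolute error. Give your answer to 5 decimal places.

0.03333

|E| ≤ (6)⁵·1 / (180·6⁴) = 7776/233280 = 0.03333.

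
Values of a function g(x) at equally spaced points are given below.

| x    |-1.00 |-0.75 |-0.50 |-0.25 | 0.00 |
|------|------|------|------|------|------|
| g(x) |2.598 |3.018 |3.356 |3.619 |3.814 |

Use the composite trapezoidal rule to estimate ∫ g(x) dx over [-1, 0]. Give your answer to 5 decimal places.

3.29975

h = 0.25, n = 4.
(h/2)·[y₀ + 2y₁ + 2y₂ + 2y₃ + y₄] = 0.125·(26.398) = 3.29975.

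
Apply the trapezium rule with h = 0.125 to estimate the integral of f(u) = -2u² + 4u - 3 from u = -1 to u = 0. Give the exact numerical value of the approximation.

h = (0 − (-1))/8 = 0.125.
Nodes u₀,…,u₈ = -1, -0.875, -0.75, -0.625, -0.5, -0.375, -0.25, -0.125, 0.
f(u) = -2u² + 4u - 3: f₀=-9, f₁=-8.03125, f₂=-7.125, f₃=-6.28125, f₄=-5.5, f₅=-4.78125, f₆=-4.125, f₇=-3.53125, f₈=-3.
(h/2)·[f₀ + 2f₁ + 2f₂ + 2f₃ + 2f₄ + 2f₅ + 2f₆ + 2f₇ + f₈] = 0.0625·(-90.75) = -5.671875.

-5.671875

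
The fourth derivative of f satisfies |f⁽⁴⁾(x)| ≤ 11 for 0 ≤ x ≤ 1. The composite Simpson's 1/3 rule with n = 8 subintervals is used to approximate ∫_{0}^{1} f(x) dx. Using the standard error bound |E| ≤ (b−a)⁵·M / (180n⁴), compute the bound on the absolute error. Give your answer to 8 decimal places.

|E| ≤ (1)⁵·11 / (180·8⁴) = 11/737280 = 0.00001492.

0.00001492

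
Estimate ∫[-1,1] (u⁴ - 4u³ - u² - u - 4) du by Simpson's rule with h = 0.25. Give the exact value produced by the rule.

-8.265625

h = (1 − (-1))/8 = 0.25.
Nodes u₀,…,u₈ = -1, -0.75, -0.5, -0.25, 0, 0.25, 0.5, 0.75, 1.
f(u) = u⁴ - 4u³ - u² - u - 4: f₀=1, f₁=-1.80859375, f₂=-3.1875, f₃=-3.74609375, f₄=-4, f₅=-4.37109375, f₆=-5.1875, f₇=-6.68359375, f₈=-9.
(h/3)·[f₀ + 4f₁ + 2f₂ + 4f₃ + 2f₄ + 4f₅ + 2f₆ + 4f₇ + f₈] = 0.083333·(-99.1875) = -8.265625.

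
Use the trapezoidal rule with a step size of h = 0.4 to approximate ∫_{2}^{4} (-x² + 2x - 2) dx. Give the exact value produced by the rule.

h = (4 − 2)/5 = 0.4.
Nodes x₀,…,x₅ = 2, 2.4, 2.8, 3.2, 3.6, 4.
f(x) = -x² + 2x - 2: f₀=-2, f₁=-2.96, f₂=-4.24, f₃=-5.84, f₄=-7.76, f₅=-10.
(h/2)·[f₀ + 2f₁ + 2f₂ + 2f₃ + 2f₄ + f₅] = 0.2·(-53.6) = -10.72.

-10.72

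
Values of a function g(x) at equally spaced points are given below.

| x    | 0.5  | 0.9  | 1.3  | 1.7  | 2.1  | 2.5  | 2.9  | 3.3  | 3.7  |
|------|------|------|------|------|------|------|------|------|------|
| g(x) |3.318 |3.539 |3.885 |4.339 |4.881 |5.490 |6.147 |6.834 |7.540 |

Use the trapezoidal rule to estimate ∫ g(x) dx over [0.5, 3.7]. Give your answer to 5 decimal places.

h = 0.4, n = 8.
(h/2)·[y₀ + 2y₁ + 2y₂ + 2y₃ + 2y₄ + 2y₅ + 2y₆ + 2y₇ + y₈] = 0.2·(81.088) = 16.21760.

16.21760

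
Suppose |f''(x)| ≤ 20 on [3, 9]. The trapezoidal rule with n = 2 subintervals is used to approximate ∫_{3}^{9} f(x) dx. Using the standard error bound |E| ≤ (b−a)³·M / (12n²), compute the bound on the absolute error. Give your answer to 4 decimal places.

90.0000

|E| ≤ (6)³·20 / (12·2²) = 4320/48 = 90.0000.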